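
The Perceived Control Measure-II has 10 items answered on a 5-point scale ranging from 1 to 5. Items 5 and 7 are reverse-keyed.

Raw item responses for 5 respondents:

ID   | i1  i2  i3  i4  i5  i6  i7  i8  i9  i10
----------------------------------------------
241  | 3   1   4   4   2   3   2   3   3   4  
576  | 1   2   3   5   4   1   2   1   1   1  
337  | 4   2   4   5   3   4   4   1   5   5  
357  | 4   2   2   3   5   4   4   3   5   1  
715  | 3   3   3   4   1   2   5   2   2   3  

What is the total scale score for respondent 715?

28

Respondent 715 raw: 3, 3, 3, 4, 1, 2, 5, 2, 2, 3.
Reverse-coded (reversed = (1+5) − raw = 6 − raw):
  item 1: 3
  item 2: 3
  item 3: 3
  item 4: 4
  item 5: 6 − 1 = 5
  item 6: 2
  item 7: 6 − 5 = 1
  item 8: 2
  item 9: 2
  item 10: 3
Sum = 3 + 3 + 3 + 4 + 5 + 2 + 1 + 2 + 2 + 3 = 28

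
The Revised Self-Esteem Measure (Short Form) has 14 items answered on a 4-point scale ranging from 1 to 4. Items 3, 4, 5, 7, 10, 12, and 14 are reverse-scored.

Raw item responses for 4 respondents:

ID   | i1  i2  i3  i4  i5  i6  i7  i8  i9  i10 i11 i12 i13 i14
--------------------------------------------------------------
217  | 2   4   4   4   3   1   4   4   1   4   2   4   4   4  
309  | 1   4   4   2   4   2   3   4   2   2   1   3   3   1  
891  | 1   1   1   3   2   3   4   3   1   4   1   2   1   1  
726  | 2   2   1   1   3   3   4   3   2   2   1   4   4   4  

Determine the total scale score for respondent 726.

Respondent 726 raw: 2, 2, 1, 1, 3, 3, 4, 3, 2, 2, 1, 4, 4, 4.
Reverse-coded (reversed = (1+4) − raw = 5 − raw):
  item 1: 2
  item 2: 2
  item 3: 5 − 1 = 4
  item 4: 5 − 1 = 4
  item 5: 5 − 3 = 2
  item 6: 3
  item 7: 5 − 4 = 1
  item 8: 3
  item 9: 2
  item 10: 5 − 2 = 3
  item 11: 1
  item 12: 5 − 4 = 1
  item 13: 4
  item 14: 5 − 4 = 1
Sum = 2 + 2 + 4 + 4 + 2 + 3 + 1 + 3 + 2 + 3 + 1 + 1 + 4 + 1 = 33

33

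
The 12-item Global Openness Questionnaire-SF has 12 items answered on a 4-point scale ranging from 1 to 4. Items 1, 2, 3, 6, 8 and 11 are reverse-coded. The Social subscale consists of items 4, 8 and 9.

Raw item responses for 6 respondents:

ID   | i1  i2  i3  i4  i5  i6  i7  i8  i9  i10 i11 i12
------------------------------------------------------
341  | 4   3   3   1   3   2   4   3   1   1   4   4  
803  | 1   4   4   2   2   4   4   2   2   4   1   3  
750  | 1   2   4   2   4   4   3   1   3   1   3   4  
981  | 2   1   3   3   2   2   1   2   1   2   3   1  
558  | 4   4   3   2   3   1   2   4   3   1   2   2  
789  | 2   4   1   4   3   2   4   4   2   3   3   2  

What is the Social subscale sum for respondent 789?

7

Respondent 789 raw: 2, 4, 1, 4, 3, 2, 4, 4, 2, 3, 3, 2.
Social items: 4, 8, 9.
Reverse-coded (reversed = (1+4) − raw = 5 − raw):
  item 4: 4
  item 8: 5 − 4 = 1
  item 9: 2
Sum = 4 + 1 + 2 = 7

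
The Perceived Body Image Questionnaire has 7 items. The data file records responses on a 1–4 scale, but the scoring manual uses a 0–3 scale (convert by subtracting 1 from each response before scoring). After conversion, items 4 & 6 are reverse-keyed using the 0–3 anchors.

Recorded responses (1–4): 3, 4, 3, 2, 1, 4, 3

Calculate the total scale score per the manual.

11

Convert to 0–3: 2, 3, 2, 1, 0, 3, 2
Reverse-coded (reverse-coded value = 3 − response):
  item 4: 3 − 1 = 2
  item 6: 3 − 3 = 0
Scored: 2, 3, 2, 2, 0, 0, 2
Total = 11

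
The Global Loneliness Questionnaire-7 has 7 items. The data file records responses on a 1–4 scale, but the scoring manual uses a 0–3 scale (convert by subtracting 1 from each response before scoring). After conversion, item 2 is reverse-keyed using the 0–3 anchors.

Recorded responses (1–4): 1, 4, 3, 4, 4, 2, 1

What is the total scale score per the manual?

9

Convert to 0–3: 0, 3, 2, 3, 3, 1, 0
Reverse-coded (reverse-coded value = 3 − response):
  item 2: 3 − 3 = 0
Scored: 0, 0, 2, 3, 3, 1, 0
Total = 9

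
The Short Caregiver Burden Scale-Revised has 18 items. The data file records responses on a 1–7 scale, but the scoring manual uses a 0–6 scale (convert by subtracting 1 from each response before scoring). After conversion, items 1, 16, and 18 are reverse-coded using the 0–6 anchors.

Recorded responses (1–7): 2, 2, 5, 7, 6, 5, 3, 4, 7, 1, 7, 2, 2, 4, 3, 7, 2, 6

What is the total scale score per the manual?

Convert to 0–6: 1, 1, 4, 6, 5, 4, 2, 3, 6, 0, 6, 1, 1, 3, 2, 6, 1, 5
Reverse-coded (reverse-coded value = 6 − response):
  item 1: 6 − 1 = 5
  item 16: 6 − 6 = 0
  item 18: 6 − 5 = 1
Scored: 5, 1, 4, 6, 5, 4, 2, 3, 6, 0, 6, 1, 1, 3, 2, 0, 1, 1
Total = 51

51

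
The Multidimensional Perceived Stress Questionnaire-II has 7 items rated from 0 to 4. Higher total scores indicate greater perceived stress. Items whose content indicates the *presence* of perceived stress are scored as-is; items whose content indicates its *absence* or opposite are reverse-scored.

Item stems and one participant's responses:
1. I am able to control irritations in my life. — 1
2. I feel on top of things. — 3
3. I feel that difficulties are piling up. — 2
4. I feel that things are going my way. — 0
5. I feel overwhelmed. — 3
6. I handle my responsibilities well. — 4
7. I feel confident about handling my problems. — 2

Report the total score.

Items 1, 2, 4, 6, 7 describe the absence/opposite of perceived stress → reverse-score.
reverse-coded value = 4 − response.
  item 1: 4 − 1 = 3
  item 2: 4 − 3 = 1
  item 3: 2
  item 4: 4 − 0 = 4
  item 5: 3
  item 6: 4 − 4 = 0
  item 7: 4 − 2 = 2
Total = 3 + 1 + 2 + 4 + 3 + 0 + 2 = 15

15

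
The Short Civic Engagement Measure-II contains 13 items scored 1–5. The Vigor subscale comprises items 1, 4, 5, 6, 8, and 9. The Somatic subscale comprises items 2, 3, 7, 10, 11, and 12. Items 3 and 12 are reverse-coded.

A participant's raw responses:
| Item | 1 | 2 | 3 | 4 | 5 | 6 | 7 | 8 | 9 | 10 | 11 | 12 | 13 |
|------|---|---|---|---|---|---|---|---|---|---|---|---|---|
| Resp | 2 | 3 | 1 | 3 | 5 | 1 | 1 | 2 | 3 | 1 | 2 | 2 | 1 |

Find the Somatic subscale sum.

Somatic items: 2, 3, 7, 10, 11, 12.
Of these, items 3 & 12 are reverse-coded; on a 1–5 scale, reversed = 6 − raw.
  item 2: 3
  item 3: 6 − 1 = 5
  item 7: 1
  item 10: 1
  item 11: 2
  item 12: 6 − 2 = 4
Sum = 3 + 5 + 1 + 1 + 2 + 4 = 16

16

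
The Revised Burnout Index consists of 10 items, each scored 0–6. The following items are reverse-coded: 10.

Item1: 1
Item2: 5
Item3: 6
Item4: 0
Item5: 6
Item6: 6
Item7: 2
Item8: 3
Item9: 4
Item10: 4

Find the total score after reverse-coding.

35

Reverse-coded items use 6 − raw:
  item 10: 6 − 4 = 2
After reverse-coding: 1, 5, 6, 0, 6, 6, 2, 3, 4, 2
Total = 1 + 5 + 6 + 0 + 6 + 6 + 2 + 3 + 4 + 2 = 35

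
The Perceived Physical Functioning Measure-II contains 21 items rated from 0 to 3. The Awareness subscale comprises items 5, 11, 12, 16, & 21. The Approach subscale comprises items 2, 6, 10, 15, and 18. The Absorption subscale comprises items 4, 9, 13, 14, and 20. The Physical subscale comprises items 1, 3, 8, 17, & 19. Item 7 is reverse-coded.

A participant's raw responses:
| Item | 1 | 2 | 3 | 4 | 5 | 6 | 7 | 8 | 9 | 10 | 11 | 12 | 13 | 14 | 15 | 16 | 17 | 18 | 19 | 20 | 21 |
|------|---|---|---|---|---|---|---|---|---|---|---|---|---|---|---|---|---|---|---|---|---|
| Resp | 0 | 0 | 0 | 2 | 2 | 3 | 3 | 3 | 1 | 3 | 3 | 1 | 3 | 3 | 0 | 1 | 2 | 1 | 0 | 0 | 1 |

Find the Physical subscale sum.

5

Physical items: 1, 3, 8, 17, 19.
  item 1: 0
  item 3: 0
  item 8: 3
  item 17: 2
  item 19: 0
Sum = 0 + 0 + 3 + 2 + 0 = 5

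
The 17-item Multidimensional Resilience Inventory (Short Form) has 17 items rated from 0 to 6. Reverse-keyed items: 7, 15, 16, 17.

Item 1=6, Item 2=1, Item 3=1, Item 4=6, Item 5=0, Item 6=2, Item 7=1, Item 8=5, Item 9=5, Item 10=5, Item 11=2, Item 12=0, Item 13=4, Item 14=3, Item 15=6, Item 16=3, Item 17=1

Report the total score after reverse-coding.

Reverse-coded items (on a 0–6 scale, reversed = 6 − raw):
  item 7: 6 − 1 = 5
  item 15: 6 − 6 = 0
  item 16: 6 − 3 = 3
  item 17: 6 − 1 = 5
Scored responses: 6, 1, 1, 6, 0, 2, 5, 5, 5, 5, 2, 0, 4, 3, 0, 3, 5
Total = 6 + 1 + 1 + 6 + 0 + 2 + 5 + 5 + 5 + 5 + 2 + 0 + 4 + 3 + 0 + 3 + 5 = 53

53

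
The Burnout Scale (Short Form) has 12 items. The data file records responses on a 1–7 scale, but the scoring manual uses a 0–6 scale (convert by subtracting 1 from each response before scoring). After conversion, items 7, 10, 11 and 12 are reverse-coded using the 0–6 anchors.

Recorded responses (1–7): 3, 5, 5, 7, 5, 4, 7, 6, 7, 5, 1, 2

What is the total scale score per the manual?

47

Convert to 0–6: 2, 4, 4, 6, 4, 3, 6, 5, 6, 4, 0, 1
Reverse-coded (reverse-coded value = 6 − response):
  item 7: 6 − 6 = 0
  item 10: 6 − 4 = 2
  item 11: 6 − 0 = 6
  item 12: 6 − 1 = 5
Scored: 2, 4, 4, 6, 4, 3, 0, 5, 6, 2, 6, 5
Total = 47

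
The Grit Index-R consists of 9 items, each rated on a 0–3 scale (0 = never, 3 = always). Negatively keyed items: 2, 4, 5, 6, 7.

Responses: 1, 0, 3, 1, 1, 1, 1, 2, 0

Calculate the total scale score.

17

Reversing items 2, 4, 5, 6 and 7 with 3 − raw:
Total = 1 + (3−0) + 3 + (3−1) + (3−1) + (3−1) + (3−1) + 2 + 0
      = 1 + 3 + 3 + 2 + 2 + 2 + 2 + 2 + 0 = 17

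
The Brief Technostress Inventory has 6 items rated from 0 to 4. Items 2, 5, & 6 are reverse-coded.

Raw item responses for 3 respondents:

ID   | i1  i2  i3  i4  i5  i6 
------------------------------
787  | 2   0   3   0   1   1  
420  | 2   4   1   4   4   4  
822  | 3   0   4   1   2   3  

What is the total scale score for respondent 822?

Respondent 822 raw: 3, 0, 4, 1, 2, 3.
Reverse-coded (reverse-coded value = 4 − response):
  item 1: 3
  item 2: 4 − 0 = 4
  item 3: 4
  item 4: 1
  item 5: 4 − 2 = 2
  item 6: 4 − 3 = 1
Sum = 3 + 4 + 4 + 1 + 2 + 1 = 15

15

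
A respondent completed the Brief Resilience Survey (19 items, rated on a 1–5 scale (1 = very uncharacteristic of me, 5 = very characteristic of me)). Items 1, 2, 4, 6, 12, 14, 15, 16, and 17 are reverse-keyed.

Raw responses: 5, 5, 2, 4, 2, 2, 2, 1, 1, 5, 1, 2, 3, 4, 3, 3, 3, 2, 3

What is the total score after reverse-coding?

Reverse-coded items (reversed = (1+5) − raw = 6 − raw):
  item 1: 6 − 5 = 1
  item 2: 6 − 5 = 1
  item 4: 6 − 4 = 2
  item 6: 6 − 2 = 4
  item 12: 6 − 2 = 4
  item 14: 6 − 4 = 2
  item 15: 6 − 3 = 3
  item 16: 6 − 3 = 3
  item 17: 6 − 3 = 3
Scored responses: 1, 1, 2, 2, 2, 4, 2, 1, 1, 5, 1, 4, 3, 2, 3, 3, 3, 2, 3
Total = 1 + 1 + 2 + 2 + 2 + 4 + 2 + 1 + 1 + 5 + 1 + 4 + 3 + 2 + 3 + 3 + 3 + 2 + 3 = 45

45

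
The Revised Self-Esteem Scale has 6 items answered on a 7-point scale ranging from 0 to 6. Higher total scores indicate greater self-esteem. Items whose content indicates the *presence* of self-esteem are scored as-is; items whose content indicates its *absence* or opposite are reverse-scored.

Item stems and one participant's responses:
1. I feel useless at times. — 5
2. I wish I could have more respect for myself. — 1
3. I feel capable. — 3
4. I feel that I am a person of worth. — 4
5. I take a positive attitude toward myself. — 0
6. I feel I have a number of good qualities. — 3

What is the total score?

Items 1, 2 describe the absence/opposite of self-esteem → reverse-score.
reversed = (0+6) − raw = 6 − raw.
  item 1: 6 − 5 = 1
  item 2: 6 − 1 = 5
  item 3: 3
  item 4: 4
  item 5: 0
  item 6: 3
Total = 1 + 5 + 3 + 4 + 0 + 3 = 16

16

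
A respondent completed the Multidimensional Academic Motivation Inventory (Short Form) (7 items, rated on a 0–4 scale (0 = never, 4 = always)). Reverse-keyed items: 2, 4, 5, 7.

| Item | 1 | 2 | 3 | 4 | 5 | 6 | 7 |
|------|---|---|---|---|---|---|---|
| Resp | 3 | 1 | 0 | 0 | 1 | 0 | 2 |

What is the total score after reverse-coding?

Reverse-keyed items use 4 − raw:
  item 2: 4 − 1 = 3
  item 4: 4 − 0 = 4
  item 5: 4 − 1 = 3
  item 7: 4 − 2 = 2
After reverse-coding: 3, 3, 0, 4, 3, 0, 2
Total = 3 + 3 + 0 + 4 + 3 + 0 + 2 = 15

15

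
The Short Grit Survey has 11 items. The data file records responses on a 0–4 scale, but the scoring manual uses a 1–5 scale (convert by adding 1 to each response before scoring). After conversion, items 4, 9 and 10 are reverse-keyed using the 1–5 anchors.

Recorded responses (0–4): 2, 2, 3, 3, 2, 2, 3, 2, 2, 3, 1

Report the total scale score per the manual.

Convert to 1–5: 3, 3, 4, 4, 3, 3, 4, 3, 3, 4, 2
Reverse-coded (reversed = (1+5) − raw = 6 − raw):
  item 4: 6 − 4 = 2
  item 9: 6 − 3 = 3
  item 10: 6 − 4 = 2
Scored: 3, 3, 4, 2, 3, 3, 4, 3, 3, 2, 2
Total = 32

32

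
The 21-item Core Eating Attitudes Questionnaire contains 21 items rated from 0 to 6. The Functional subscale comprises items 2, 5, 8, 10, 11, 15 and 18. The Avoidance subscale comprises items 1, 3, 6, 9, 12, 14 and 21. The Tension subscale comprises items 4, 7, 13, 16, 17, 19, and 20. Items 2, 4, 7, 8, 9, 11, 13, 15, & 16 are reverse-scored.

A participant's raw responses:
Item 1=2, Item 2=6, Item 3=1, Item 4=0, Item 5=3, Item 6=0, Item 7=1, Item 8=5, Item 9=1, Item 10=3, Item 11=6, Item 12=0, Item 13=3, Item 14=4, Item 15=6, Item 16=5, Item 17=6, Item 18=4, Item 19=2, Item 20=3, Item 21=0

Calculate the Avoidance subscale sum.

Avoidance items: 1, 3, 6, 9, 12, 14, 21.
Of these, item 9 is reverse-scored; on a 0–6 scale, reversed = 6 − raw.
  item 1: 2
  item 3: 1
  item 6: 0
  item 9: 6 − 1 = 5
  item 12: 0
  item 14: 4
  item 21: 0
Sum = 2 + 1 + 0 + 5 + 0 + 4 + 0 = 12

12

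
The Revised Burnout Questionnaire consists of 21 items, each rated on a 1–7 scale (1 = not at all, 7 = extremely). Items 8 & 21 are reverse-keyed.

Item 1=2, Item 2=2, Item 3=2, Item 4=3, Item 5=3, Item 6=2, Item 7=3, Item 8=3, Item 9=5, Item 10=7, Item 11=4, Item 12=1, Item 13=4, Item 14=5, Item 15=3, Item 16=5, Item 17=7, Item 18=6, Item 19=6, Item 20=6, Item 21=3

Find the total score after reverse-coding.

Reverse-keyed items use 8 − raw:
  item 8: 8 − 3 = 5
  item 21: 8 − 3 = 5
Scored responses: 2, 2, 2, 3, 3, 2, 3, 5, 5, 7, 4, 1, 4, 5, 3, 5, 7, 6, 6, 6, 5
Total = 2 + 2 + 2 + 3 + 3 + 2 + 3 + 5 + 5 + 7 + 4 + 1 + 4 + 5 + 3 + 5 + 7 + 6 + 6 + 6 + 5 = 86

86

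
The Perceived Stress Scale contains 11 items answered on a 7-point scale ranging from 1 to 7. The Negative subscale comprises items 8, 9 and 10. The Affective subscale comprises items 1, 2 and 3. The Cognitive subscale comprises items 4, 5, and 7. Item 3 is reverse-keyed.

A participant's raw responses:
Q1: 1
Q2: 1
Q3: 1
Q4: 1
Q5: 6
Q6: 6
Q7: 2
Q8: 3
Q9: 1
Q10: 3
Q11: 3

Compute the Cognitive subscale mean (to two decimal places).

3.00

Cognitive items: 4, 5, 7.
  item 4: 1
  item 5: 6
  item 7: 2
Sum = 1 + 6 + 2 = 9
Mean = 9 / 3 = 3.00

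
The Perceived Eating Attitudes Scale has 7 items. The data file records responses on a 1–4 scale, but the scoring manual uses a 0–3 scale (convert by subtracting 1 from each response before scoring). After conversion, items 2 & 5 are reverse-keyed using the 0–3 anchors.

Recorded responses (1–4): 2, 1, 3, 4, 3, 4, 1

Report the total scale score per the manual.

13

Convert to 0–3: 1, 0, 2, 3, 2, 3, 0
Reverse-coded (reverse-coded value = 3 − response):
  item 2: 3 − 0 = 3
  item 5: 3 − 2 = 1
Scored: 1, 3, 2, 3, 1, 3, 0
Total = 13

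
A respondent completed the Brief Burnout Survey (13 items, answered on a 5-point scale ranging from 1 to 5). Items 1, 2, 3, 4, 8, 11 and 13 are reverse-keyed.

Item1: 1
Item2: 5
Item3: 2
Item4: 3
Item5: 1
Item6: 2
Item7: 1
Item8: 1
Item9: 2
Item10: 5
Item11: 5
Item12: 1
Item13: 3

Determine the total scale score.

34

Raw sum = 32. Reverse-keyed items: 1, 2, 3, 4, 8, 11, 13; their raw sum = 20.
Each reversal replaces raw with 6 − raw, changing the total by 6 − 2·raw per item.
Total = 32 + 7·6 − 2·20 = 32 + 42 − 40 = 34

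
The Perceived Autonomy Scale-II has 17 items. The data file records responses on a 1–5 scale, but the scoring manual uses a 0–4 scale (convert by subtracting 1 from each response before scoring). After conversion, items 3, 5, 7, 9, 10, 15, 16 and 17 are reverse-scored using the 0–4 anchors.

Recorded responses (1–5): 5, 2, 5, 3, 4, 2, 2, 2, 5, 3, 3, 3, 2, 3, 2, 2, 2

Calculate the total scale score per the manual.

Convert to 0–4: 4, 1, 4, 2, 3, 1, 1, 1, 4, 2, 2, 2, 1, 2, 1, 1, 1
Reverse-coded (reverse-coded value = 4 − response):
  item 3: 4 − 4 = 0
  item 5: 4 − 3 = 1
  item 7: 4 − 1 = 3
  item 9: 4 − 4 = 0
  item 10: 4 − 2 = 2
  item 15: 4 − 1 = 3
  item 16: 4 − 1 = 3
  item 17: 4 − 1 = 3
Scored: 4, 1, 0, 2, 1, 1, 3, 1, 0, 2, 2, 2, 1, 2, 3, 3, 3
Total = 31

31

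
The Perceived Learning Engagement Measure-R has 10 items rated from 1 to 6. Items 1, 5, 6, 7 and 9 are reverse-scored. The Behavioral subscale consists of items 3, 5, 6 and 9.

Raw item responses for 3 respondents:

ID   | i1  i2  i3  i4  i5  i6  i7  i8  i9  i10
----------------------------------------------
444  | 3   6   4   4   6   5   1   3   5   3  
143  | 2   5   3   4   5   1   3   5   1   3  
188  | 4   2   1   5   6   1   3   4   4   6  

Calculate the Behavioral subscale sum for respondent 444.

Respondent 444 raw: 3, 6, 4, 4, 6, 5, 1, 3, 5, 3.
Behavioral items: 3, 5, 6, 9.
Reverse-coded (on a 1–6 scale, reversed = 7 − raw):
  item 3: 4
  item 5: 7 − 6 = 1
  item 6: 7 − 5 = 2
  item 9: 7 − 5 = 2
Sum = 4 + 1 + 2 + 2 = 9

9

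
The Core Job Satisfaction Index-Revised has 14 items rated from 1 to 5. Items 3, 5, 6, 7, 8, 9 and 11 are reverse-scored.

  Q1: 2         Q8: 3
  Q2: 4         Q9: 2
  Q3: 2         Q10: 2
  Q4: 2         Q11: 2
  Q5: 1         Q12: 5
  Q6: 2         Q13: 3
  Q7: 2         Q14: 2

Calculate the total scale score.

Reversing items 3, 5, 6, 7, 8, 9, & 11 with 6 − raw:
Total = 2 + 4 + (6−2) + 2 + (6−1) + (6−2) + (6−2) + (6−3) + (6−2) + 2 + (6−2) + 5 + 3 + 2
      = 2 + 4 + 4 + 2 + 5 + 4 + 4 + 3 + 4 + 2 + 4 + 5 + 3 + 2 = 48

48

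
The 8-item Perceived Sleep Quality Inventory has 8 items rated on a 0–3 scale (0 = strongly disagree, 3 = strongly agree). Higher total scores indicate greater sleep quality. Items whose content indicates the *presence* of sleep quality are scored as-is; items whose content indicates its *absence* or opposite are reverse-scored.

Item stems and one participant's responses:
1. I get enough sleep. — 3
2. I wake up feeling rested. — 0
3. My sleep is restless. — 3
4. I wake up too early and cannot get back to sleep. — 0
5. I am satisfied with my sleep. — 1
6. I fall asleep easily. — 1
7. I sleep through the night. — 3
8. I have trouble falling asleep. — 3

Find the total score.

11

Items 3, 4, 8 describe the absence/opposite of sleep quality → reverse-score.
reversed = (0+3) − raw = 3 − raw.
  item 1: 3
  item 2: 0
  item 3: 3 − 3 = 0
  item 4: 3 − 0 = 3
  item 5: 1
  item 6: 1
  item 7: 3
  item 8: 3 − 3 = 0
Total = 3 + 0 + 0 + 3 + 1 + 1 + 3 + 0 = 11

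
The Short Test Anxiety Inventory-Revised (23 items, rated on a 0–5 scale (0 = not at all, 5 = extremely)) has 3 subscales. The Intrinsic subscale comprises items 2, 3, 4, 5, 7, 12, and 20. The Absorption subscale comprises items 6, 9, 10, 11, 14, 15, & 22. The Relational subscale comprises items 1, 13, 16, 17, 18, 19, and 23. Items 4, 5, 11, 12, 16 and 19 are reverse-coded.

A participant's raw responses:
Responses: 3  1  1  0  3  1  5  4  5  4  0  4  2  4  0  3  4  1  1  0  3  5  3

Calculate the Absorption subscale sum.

Absorption items: 6, 9, 10, 11, 14, 15, 22.
Of these, item 11 is reverse-coded; reverse-coded value = 5 − response.
  item 6: 1
  item 9: 5
  item 10: 4
  item 11: 5 − 0 = 5
  item 14: 4
  item 15: 0
  item 22: 5
Sum = 1 + 5 + 4 + 5 + 4 + 0 + 5 = 24

24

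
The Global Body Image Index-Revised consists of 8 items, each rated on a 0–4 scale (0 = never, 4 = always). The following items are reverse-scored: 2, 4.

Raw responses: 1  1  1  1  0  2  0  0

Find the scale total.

10

Raw sum = 6. Reverse-scored items: 2, 4; their raw sum = 2.
Each reversal replaces raw with 4 − raw, changing the total by 4 − 2·raw per item.
Total = 6 + 2·4 − 2·2 = 6 + 8 − 4 = 10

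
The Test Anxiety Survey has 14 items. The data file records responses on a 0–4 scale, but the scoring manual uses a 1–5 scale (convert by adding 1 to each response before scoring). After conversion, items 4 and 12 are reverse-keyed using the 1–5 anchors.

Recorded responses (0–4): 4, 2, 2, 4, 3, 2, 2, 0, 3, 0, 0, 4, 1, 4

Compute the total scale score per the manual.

37

Convert to 1–5: 5, 3, 3, 5, 4, 3, 3, 1, 4, 1, 1, 5, 2, 5
Reverse-coded (reverse-coded value = 6 − response):
  item 4: 6 − 5 = 1
  item 12: 6 − 5 = 1
Scored: 5, 3, 3, 1, 4, 3, 3, 1, 4, 1, 1, 1, 2, 5
Total = 37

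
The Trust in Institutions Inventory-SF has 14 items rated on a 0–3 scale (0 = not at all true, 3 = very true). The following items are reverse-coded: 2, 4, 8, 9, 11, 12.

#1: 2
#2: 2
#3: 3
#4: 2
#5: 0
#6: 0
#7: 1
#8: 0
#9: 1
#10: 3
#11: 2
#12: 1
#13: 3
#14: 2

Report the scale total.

24

Raw sum = 22. Reverse-coded items: 2, 4, 8, 9, 11, 12; their raw sum = 8.
Each reversal replaces raw with 3 − raw, changing the total by 3 − 2·raw per item.
Total = 22 + 6·3 − 2·8 = 22 + 18 − 16 = 24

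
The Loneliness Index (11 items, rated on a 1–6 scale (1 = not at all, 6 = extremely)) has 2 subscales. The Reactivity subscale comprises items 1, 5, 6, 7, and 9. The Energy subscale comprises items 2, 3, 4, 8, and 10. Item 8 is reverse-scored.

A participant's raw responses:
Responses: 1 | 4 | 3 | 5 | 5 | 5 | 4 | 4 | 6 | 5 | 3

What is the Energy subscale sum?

20

Energy items: 2, 3, 4, 8, 10.
Of these, item 8 is reverse-scored; reversed = (1+6) − raw = 7 − raw.
  item 2: 4
  item 3: 3
  item 4: 5
  item 8: 7 − 4 = 3
  item 10: 5
Sum = 4 + 3 + 5 + 3 + 5 = 20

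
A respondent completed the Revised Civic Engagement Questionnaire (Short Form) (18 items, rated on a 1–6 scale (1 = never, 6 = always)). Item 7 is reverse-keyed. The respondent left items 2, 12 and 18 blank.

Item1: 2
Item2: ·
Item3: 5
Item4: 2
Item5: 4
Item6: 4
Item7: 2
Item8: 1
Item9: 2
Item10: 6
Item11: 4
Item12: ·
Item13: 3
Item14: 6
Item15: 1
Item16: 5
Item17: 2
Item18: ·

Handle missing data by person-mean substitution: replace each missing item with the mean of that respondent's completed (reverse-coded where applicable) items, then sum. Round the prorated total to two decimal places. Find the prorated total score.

62.40

Reverse-coded (on a 1–6 scale, reversed = 7 − raw):
  item 7: 7 − 2 = 5
Completed scored items (15 of 18): 2, 5, 2, 4, 4, 5, 1, 2, 6, 4, 3, 6, 1, 5, 2; sum = 52.
Person mean = 52 / 15 ≈ 3.4667
Prorated total = (52 / 15) × 18 = 62.40 (to 2 dp)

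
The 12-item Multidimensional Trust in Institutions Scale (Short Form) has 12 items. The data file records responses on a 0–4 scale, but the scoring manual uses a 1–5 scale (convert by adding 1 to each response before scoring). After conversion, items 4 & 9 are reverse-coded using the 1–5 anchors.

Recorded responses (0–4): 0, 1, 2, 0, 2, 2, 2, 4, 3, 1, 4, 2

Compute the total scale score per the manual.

37

Convert to 1–5: 1, 2, 3, 1, 3, 3, 3, 5, 4, 2, 5, 3
Reverse-coded (on a 1–5 scale, reversed = 6 − raw):
  item 4: 6 − 1 = 5
  item 9: 6 − 4 = 2
Scored: 1, 2, 3, 5, 3, 3, 3, 5, 2, 2, 5, 3
Total = 37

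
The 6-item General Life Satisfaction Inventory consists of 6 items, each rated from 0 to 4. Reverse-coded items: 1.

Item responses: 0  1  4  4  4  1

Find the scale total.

18

Reverse-coded items (on a 0–4 scale, reversed = 4 − raw):
  item 1: 4 − 0 = 4
Scored items: 4, 1, 4, 4, 4, 1
Total = 4 + 1 + 4 + 4 + 4 + 1 = 18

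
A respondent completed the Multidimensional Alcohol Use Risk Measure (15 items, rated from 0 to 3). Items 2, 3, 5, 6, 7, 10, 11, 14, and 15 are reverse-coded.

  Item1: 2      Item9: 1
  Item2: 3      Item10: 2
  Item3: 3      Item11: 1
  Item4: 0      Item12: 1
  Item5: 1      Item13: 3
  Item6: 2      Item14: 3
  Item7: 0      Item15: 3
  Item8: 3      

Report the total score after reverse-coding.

19

Reversing items 2, 3, 5, 6, 7, 10, 11, 14, & 15 with 3 − raw:
Total = 2 + (3−3) + (3−3) + 0 + (3−1) + (3−2) + (3−0) + 3 + 1 + (3−2) + (3−1) + 1 + 3 + (3−3) + (3−3)
      = 2 + 0 + 0 + 0 + 2 + 1 + 3 + 3 + 1 + 1 + 2 + 1 + 3 + 0 + 0 = 19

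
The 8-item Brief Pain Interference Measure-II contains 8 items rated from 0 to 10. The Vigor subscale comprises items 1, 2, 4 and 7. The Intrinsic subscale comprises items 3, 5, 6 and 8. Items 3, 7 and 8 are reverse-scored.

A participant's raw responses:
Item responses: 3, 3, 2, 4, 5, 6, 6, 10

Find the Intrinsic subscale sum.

19

Intrinsic items: 3, 5, 6, 8.
Of these, items 3 & 8 are reverse-scored; reversed = (0+10) − raw = 10 − raw.
  item 3: 10 − 2 = 8
  item 5: 5
  item 6: 6
  item 8: 10 − 10 = 0
Sum = 8 + 5 + 6 + 0 = 19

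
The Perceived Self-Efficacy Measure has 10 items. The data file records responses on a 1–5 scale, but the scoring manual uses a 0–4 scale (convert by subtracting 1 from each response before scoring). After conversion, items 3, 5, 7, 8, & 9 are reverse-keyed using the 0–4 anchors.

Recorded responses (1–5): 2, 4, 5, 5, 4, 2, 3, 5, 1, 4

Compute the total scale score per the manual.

Convert to 0–4: 1, 3, 4, 4, 3, 1, 2, 4, 0, 3
Reverse-coded (reversed = (0+4) − raw = 4 − raw):
  item 3: 4 − 4 = 0
  item 5: 4 − 3 = 1
  item 7: 4 − 2 = 2
  item 8: 4 − 4 = 0
  item 9: 4 − 0 = 4
Scored: 1, 3, 0, 4, 1, 1, 2, 0, 4, 3
Total = 19

19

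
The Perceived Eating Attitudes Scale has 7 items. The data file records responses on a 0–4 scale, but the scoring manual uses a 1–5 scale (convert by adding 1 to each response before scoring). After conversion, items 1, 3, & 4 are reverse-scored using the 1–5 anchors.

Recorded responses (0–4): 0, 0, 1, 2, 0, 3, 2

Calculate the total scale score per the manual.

Convert to 1–5: 1, 1, 2, 3, 1, 4, 3
Reverse-coded (reverse-coded value = 6 − response):
  item 1: 6 − 1 = 5
  item 3: 6 − 2 = 4
  item 4: 6 − 3 = 3
Scored: 5, 1, 4, 3, 1, 4, 3
Total = 21

21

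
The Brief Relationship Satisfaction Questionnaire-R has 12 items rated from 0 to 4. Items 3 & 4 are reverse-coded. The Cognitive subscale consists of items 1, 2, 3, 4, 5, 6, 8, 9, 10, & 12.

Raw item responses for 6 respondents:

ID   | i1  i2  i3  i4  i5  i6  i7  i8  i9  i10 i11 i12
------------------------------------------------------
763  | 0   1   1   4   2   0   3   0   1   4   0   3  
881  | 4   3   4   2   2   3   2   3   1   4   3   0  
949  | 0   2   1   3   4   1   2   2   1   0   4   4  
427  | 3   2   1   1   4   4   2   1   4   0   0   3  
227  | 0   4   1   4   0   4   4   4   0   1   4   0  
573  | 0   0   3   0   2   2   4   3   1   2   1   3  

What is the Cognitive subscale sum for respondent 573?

Respondent 573 raw: 0, 0, 3, 0, 2, 2, 4, 3, 1, 2, 1, 3.
Cognitive items: 1, 2, 3, 4, 5, 6, 8, 9, 10, 12.
Reverse-coded (reverse-coded value = 4 − response):
  item 1: 0
  item 2: 0
  item 3: 4 − 3 = 1
  item 4: 4 − 0 = 4
  item 5: 2
  item 6: 2
  item 8: 3
  item 9: 1
  item 10: 2
  item 12: 3
Sum = 0 + 0 + 1 + 4 + 2 + 2 + 3 + 1 + 2 + 3 = 18

18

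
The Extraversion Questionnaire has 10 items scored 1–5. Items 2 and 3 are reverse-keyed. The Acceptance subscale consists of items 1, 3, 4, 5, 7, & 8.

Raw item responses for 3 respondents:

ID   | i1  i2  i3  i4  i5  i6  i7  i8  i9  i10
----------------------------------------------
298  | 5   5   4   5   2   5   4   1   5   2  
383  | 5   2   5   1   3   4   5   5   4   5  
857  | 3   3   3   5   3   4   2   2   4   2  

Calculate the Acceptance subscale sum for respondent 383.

Respondent 383 raw: 5, 2, 5, 1, 3, 4, 5, 5, 4, 5.
Acceptance items: 1, 3, 4, 5, 7, 8.
Reverse-coded (reverse-coded value = 6 − response):
  item 1: 5
  item 3: 6 − 5 = 1
  item 4: 1
  item 5: 3
  item 7: 5
  item 8: 5
Sum = 5 + 1 + 1 + 3 + 5 + 5 = 20

20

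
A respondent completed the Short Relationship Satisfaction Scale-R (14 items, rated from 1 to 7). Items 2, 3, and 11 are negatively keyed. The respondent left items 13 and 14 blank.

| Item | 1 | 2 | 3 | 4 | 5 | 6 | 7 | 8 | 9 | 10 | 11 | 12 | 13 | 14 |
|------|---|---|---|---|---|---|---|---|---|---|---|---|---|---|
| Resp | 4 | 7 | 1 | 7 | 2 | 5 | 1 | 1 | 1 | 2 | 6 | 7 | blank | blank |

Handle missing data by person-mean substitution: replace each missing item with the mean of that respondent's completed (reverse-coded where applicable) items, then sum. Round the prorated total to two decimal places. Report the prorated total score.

46.67

Reverse-coded (on a 1–7 scale, reversed = 8 − raw):
  item 2: 8 − 7 = 1
  item 3: 8 − 1 = 7
  item 11: 8 − 6 = 2
Completed scored items (12 of 14): 4, 1, 7, 7, 2, 5, 1, 1, 1, 2, 2, 7; sum = 40.
Person mean = 40 / 12 ≈ 3.3333
Prorated total = (40 / 12) × 14 = 46.67 (to 2 dp)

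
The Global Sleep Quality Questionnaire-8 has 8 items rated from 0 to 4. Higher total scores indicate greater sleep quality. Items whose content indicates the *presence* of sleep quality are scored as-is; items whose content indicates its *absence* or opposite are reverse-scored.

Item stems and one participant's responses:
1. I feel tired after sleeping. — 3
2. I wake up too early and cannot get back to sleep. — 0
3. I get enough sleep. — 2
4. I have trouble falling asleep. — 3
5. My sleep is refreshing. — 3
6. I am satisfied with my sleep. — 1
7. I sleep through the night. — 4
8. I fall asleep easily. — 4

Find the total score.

Items 1, 2, 4 describe the absence/opposite of sleep quality → reverse-score.
on a 0–4 scale, reversed = 4 − raw.
  item 1: 4 − 3 = 1
  item 2: 4 − 0 = 4
  item 3: 2
  item 4: 4 − 3 = 1
  item 5: 3
  item 6: 1
  item 7: 4
  item 8: 4
Total = 1 + 4 + 2 + 1 + 3 + 1 + 4 + 4 = 20

20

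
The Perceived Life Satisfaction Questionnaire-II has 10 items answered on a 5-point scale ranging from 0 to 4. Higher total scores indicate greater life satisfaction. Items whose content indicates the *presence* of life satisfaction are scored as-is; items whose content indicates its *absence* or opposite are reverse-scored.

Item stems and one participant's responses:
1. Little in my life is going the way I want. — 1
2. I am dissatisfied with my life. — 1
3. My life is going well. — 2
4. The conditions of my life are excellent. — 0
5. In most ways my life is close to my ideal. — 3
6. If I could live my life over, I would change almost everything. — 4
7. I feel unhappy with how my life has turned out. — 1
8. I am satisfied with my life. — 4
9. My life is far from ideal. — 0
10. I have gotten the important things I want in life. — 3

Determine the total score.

Items 1, 2, 6, 7, 9 describe the absence/opposite of life satisfaction → reverse-score.
reversed = (0+4) − raw = 4 − raw.
  item 1: 4 − 1 = 3
  item 2: 4 − 1 = 3
  item 3: 2
  item 4: 0
  item 5: 3
  item 6: 4 − 4 = 0
  item 7: 4 − 1 = 3
  item 8: 4
  item 9: 4 − 0 = 4
  item 10: 3
Total = 3 + 3 + 2 + 0 + 3 + 0 + 3 + 4 + 4 + 3 = 25

25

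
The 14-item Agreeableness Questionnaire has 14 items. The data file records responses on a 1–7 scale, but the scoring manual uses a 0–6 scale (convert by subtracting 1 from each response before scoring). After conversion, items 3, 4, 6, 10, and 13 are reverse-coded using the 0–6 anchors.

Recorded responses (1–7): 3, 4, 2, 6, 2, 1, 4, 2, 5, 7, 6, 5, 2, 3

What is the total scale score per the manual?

42

Convert to 0–6: 2, 3, 1, 5, 1, 0, 3, 1, 4, 6, 5, 4, 1, 2
Reverse-coded (on a 0–6 scale, reversed = 6 − raw):
  item 3: 6 − 1 = 5
  item 4: 6 − 5 = 1
  item 6: 6 − 0 = 6
  item 10: 6 − 6 = 0
  item 13: 6 − 1 = 5
Scored: 2, 3, 5, 1, 1, 6, 3, 1, 4, 0, 5, 4, 5, 2
Total = 42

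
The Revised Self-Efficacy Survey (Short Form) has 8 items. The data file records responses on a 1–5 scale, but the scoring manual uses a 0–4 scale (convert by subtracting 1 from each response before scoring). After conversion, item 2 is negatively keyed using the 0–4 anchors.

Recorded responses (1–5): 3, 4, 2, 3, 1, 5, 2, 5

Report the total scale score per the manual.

15

Convert to 0–4: 2, 3, 1, 2, 0, 4, 1, 4
Reverse-coded (reversed = (0+4) − raw = 4 − raw):
  item 2: 4 − 3 = 1
Scored: 2, 1, 1, 2, 0, 4, 1, 4
Total = 15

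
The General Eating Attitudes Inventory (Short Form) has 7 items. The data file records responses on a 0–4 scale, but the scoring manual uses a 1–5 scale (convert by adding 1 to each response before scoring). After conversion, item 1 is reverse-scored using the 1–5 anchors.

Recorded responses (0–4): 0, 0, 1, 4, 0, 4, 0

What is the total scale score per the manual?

20

Convert to 1–5: 1, 1, 2, 5, 1, 5, 1
Reverse-coded (on a 1–5 scale, reversed = 6 − raw):
  item 1: 6 − 1 = 5
Scored: 5, 1, 2, 5, 1, 5, 1
Total = 20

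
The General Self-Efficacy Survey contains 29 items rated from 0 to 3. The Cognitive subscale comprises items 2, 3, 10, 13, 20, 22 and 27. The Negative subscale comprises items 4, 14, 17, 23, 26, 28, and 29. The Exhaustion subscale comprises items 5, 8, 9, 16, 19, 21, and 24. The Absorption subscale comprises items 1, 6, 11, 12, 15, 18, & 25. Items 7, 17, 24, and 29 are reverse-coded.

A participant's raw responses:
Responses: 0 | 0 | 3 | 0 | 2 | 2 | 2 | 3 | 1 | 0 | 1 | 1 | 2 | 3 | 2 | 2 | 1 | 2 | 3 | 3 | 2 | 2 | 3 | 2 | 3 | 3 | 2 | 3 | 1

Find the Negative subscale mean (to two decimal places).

2.29

Negative items: 4, 14, 17, 23, 26, 28, 29.
Of these, items 17 and 29 are reverse-coded; reverse-coded value = 3 − response.
  item 4: 0
  item 14: 3
  item 17: 3 − 1 = 2
  item 23: 3
  item 26: 3
  item 28: 3
  item 29: 3 − 1 = 2
Sum = 0 + 3 + 2 + 3 + 3 + 3 + 2 = 16
Mean = 16 / 7 = 2.29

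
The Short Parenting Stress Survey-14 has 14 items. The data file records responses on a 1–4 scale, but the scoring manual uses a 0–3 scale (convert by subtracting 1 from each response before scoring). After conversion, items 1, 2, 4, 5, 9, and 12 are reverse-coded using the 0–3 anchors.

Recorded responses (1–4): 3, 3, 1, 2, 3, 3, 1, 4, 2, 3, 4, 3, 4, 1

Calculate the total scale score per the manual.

21

Convert to 0–3: 2, 2, 0, 1, 2, 2, 0, 3, 1, 2, 3, 2, 3, 0
Reverse-coded (reverse-coded value = 3 − response):
  item 1: 3 − 2 = 1
  item 2: 3 − 2 = 1
  item 4: 3 − 1 = 2
  item 5: 3 − 2 = 1
  item 9: 3 − 1 = 2
  item 12: 3 − 2 = 1
Scored: 1, 1, 0, 2, 1, 2, 0, 3, 2, 2, 3, 1, 3, 0
Total = 21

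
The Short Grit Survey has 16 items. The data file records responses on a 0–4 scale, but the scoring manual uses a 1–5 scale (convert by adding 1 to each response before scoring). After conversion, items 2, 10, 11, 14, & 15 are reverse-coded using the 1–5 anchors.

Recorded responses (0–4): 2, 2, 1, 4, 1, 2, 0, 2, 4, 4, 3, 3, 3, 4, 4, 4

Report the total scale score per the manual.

45

Convert to 1–5: 3, 3, 2, 5, 2, 3, 1, 3, 5, 5, 4, 4, 4, 5, 5, 5
Reverse-coded (reversed = (1+5) − raw = 6 − raw):
  item 2: 6 − 3 = 3
  item 10: 6 − 5 = 1
  item 11: 6 − 4 = 2
  item 14: 6 − 5 = 1
  item 15: 6 − 5 = 1
Scored: 3, 3, 2, 5, 2, 3, 1, 3, 5, 1, 2, 4, 4, 1, 1, 5
Total = 45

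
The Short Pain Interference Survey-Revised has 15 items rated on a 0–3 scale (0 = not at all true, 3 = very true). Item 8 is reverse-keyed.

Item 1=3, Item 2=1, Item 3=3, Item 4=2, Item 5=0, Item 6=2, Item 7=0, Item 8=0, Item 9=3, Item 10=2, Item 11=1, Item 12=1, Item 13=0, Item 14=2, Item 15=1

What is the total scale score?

24

Raw sum = 21. Reverse-keyed items: 8; their raw sum = 0.
Each reversal replaces raw with 3 − raw, changing the total by 3 − 2·raw per item.
Total = 21 + 1·3 − 2·0 = 21 + 3 − 0 = 24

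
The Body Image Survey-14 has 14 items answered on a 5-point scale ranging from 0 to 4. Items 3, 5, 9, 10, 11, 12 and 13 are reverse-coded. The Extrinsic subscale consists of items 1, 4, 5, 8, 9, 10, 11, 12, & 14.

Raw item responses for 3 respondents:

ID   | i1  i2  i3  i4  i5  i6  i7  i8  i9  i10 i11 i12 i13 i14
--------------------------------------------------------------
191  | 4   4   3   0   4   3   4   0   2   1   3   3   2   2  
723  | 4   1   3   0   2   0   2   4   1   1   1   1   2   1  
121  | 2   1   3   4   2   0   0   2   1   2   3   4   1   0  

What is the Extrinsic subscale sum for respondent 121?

16

Respondent 121 raw: 2, 1, 3, 4, 2, 0, 0, 2, 1, 2, 3, 4, 1, 0.
Extrinsic items: 1, 4, 5, 8, 9, 10, 11, 12, 14.
Reverse-coded (on a 0–4 scale, reversed = 4 − raw):
  item 1: 2
  item 4: 4
  item 5: 4 − 2 = 2
  item 8: 2
  item 9: 4 − 1 = 3
  item 10: 4 − 2 = 2
  item 11: 4 − 3 = 1
  item 12: 4 − 4 = 0
  item 14: 0
Sum = 2 + 4 + 2 + 2 + 3 + 2 + 1 + 0 + 0 = 16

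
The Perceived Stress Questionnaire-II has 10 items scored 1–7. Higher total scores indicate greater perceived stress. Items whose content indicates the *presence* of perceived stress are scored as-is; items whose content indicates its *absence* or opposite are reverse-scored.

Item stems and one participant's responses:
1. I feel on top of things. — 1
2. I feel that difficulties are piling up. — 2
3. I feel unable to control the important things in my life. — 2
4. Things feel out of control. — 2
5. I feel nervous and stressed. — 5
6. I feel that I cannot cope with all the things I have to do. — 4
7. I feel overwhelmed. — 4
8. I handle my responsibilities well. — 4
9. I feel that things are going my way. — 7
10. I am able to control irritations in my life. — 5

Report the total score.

34

Items 1, 8, 9, 10 describe the absence/opposite of perceived stress → reverse-score.
reverse-coded value = 8 − response.
  item 1: 8 − 1 = 7
  item 2: 2
  item 3: 2
  item 4: 2
  item 5: 5
  item 6: 4
  item 7: 4
  item 8: 8 − 4 = 4
  item 9: 8 − 7 = 1
  item 10: 8 − 5 = 3
Total = 7 + 2 + 2 + 2 + 5 + 4 + 4 + 4 + 1 + 3 = 34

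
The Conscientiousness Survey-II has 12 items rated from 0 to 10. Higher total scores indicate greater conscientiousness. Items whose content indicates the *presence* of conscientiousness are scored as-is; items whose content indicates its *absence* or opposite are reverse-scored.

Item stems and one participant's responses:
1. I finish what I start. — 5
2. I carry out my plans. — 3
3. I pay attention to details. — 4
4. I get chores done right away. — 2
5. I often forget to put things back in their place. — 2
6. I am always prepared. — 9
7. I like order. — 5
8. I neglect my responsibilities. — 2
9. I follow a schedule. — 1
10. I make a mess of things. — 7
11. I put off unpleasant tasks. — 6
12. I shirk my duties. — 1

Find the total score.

61

Items 5, 8, 10, 11, 12 describe the absence/opposite of conscientiousness → reverse-score.
on a 0–10 scale, reversed = 10 − raw.
  item 1: 5
  item 2: 3
  item 3: 4
  item 4: 2
  item 5: 10 − 2 = 8
  item 6: 9
  item 7: 5
  item 8: 10 − 2 = 8
  item 9: 1
  item 10: 10 − 7 = 3
  item 11: 10 − 6 = 4
  item 12: 10 − 1 = 9
Total = 5 + 3 + 4 + 2 + 8 + 9 + 5 + 8 + 1 + 3 + 4 + 9 = 61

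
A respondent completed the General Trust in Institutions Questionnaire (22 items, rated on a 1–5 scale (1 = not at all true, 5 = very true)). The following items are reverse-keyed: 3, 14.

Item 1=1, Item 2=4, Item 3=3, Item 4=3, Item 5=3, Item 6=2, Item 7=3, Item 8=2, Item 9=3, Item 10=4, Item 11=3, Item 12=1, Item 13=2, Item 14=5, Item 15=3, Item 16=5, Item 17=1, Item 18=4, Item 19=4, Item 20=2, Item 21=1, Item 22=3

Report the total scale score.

58

Reversing items 3 and 14 with 6 − raw:
Total = 1 + 4 + (6−3) + 3 + 3 + 2 + 3 + 2 + 3 + 4 + 3 + 1 + 2 + (6−5) + 3 + 5 + 1 + 4 + 4 + 2 + 1 + 3
      = 1 + 4 + 3 + 3 + 3 + 2 + 3 + 2 + 3 + 4 + 3 + 1 + 2 + 1 + 3 + 5 + 1 + 4 + 4 + 2 + 1 + 3 = 58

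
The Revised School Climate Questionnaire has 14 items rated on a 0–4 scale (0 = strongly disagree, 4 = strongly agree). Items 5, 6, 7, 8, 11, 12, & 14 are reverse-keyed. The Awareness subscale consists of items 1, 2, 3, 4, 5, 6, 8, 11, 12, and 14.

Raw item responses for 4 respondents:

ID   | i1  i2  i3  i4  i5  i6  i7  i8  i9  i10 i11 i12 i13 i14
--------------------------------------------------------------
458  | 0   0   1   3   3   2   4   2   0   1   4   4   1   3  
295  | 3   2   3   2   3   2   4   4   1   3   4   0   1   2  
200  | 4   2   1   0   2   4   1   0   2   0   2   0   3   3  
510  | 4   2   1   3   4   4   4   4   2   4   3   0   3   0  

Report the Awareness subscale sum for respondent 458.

10

Respondent 458 raw: 0, 0, 1, 3, 3, 2, 4, 2, 0, 1, 4, 4, 1, 3.
Awareness items: 1, 2, 3, 4, 5, 6, 8, 11, 12, 14.
Reverse-coded (reverse-coded value = 4 − response):
  item 1: 0
  item 2: 0
  item 3: 1
  item 4: 3
  item 5: 4 − 3 = 1
  item 6: 4 − 2 = 2
  item 8: 4 − 2 = 2
  item 11: 4 − 4 = 0
  item 12: 4 − 4 = 0
  item 14: 4 − 3 = 1
Sum = 0 + 0 + 1 + 3 + 1 + 2 + 2 + 0 + 0 + 1 = 10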